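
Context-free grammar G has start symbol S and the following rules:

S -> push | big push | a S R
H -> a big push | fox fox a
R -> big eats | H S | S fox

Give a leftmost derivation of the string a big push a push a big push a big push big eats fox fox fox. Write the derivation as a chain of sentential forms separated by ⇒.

S ⇒ a S R ⇒ a big push R ⇒ a big push S fox ⇒ a big push a S R fox ⇒ a big push a push R fox ⇒ a big push a push S fox fox ⇒ a big push a push a S R fox fox ⇒ a big push a push a big push R fox fox ⇒ a big push a push a big push S fox fox fox ⇒ a big push a push a big push a S R fox fox fox ⇒ a big push a push a big push a big push R fox fox fox ⇒ a big push a push a big push a big push big eats fox fox fox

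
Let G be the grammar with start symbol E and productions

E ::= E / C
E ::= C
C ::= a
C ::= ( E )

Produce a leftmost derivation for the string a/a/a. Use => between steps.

E => E/C   [E ::= E / C]
E/C => E/C/C   [E ::= E / C]
E/C/C => C/C/C   [E ::= C]
C/C/C => a/C/C   [C ::= a]
a/C/C => a/a/C   [C ::= a]
a/a/C => a/a/a   [C ::= a]

E => E/C => E/C/C => C/C/C => a/C/C => a/a/C => a/a/a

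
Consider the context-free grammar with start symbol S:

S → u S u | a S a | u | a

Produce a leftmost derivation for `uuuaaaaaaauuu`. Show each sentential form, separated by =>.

S => uSu => uuSuu => uuuSuuu => uuuaSauuu => uuuaaSaauuu => uuuaaaSaaauuu => uuuaaaaaaauuu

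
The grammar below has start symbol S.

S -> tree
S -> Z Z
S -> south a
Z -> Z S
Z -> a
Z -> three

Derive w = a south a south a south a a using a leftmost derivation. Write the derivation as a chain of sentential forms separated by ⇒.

S ⇒ Z Z ⇒ Z S Z ⇒ Z S S Z ⇒ Z S S S Z ⇒ a S S S Z ⇒ a south a S S Z ⇒ a south a south a S Z ⇒ a south a south a south a Z ⇒ a south a south a south a a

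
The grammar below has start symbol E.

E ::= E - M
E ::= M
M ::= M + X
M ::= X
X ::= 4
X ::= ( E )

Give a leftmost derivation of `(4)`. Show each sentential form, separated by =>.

E => M   [E ::= M]
M => X   [M ::= X]
X => (E)   [X ::= ( E )]
(E) => (M)   [E ::= M]
(M) => (X)   [M ::= X]
(X) => (4)   [X ::= 4]

E => M => X => (E) => (M) => (X) => (4)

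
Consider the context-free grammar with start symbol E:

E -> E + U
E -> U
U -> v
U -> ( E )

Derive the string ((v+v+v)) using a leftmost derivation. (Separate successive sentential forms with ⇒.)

E ⇒ U ⇒ (E) ⇒ (U) ⇒ ((E)) ⇒ ((E+U)) ⇒ ((E+U+U)) ⇒ ((U+U+U)) ⇒ ((v+U+U)) ⇒ ((v+v+U)) ⇒ ((v+v+v))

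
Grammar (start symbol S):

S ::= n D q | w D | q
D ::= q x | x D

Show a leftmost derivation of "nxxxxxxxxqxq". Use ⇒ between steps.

S ⇒ nDq ⇒ nxDq ⇒ nxxDq ⇒ nxxxDq ⇒ nxxxxDq ⇒ nxxxxxDq ⇒ nxxxxxxDq ⇒ nxxxxxxxDq ⇒ nxxxxxxxxDq ⇒ nxxxxxxxxqxq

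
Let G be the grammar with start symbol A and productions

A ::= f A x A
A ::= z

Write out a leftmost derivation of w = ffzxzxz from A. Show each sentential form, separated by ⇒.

A ⇒ fAxA ⇒ ffAxAxA ⇒ ffzxAxA ⇒ ffzxzxA ⇒ ffzxzxz

A ⇒ fAxA   [A ::= f A x A]
fAxA ⇒ ffAxAxA   [A ::= f A x A]
ffAxAxA ⇒ ffzxAxA   [A ::= z]
ffzxAxA ⇒ ffzxzxA   [A ::= z]
ffzxzxA ⇒ ffzxzxz   [A ::= z]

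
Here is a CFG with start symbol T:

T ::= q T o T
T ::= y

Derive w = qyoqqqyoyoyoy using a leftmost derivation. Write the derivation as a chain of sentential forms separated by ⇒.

T ⇒ qToT ⇒ qyoT ⇒ qyoqToT ⇒ qyoqqToToT ⇒ qyoqqqToToToT ⇒ qyoqqqyoToToT ⇒ qyoqqqyoyoToT ⇒ qyoqqqyoyoyoT ⇒ qyoqqqyoyoyoy

T ⇒ qToT   [T ::= q T o T]
qToT ⇒ qyoT   [T ::= y]
qyoT ⇒ qyoqToT   [T ::= q T o T]
qyoqToT ⇒ qyoqqToToT   [T ::= q T o T]
qyoqqToToT ⇒ qyoqqqToToToT   [T ::= q T o T]
qyoqqqToToToT ⇒ qyoqqqyoToToT   [T ::= y]
qyoqqqyoToToT ⇒ qyoqqqyoyoToT   [T ::= y]
qyoqqqyoyoToT ⇒ qyoqqqyoyoyoT   [T ::= y]
qyoqqqyoyoyoT ⇒ qyoqqqyoyoyoy   [T ::= y]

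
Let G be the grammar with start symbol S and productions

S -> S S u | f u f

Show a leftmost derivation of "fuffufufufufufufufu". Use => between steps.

S => SSu => SSuSu => SSuSuSu => SSuSuSuSu => fufSuSuSuSu => fuffufuSuSuSu => fuffufufufuSuSu => fuffufufufufufuSu => fuffufufufufufufufu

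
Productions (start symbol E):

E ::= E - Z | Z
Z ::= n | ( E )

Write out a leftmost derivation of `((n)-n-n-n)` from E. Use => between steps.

E => Z => (E) => (E-Z) => (E-Z-Z) => (E-Z-Z-Z) => (Z-Z-Z-Z) => ((E)-Z-Z-Z) => ((Z)-Z-Z-Z) => ((n)-Z-Z-Z) => ((n)-n-Z-Z) => ((n)-n-n-Z) => ((n)-n-n-n)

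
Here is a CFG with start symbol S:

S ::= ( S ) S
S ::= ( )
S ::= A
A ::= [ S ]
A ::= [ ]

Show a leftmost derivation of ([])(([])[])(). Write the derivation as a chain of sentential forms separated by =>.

S => (S)S => (A)S => ([])S => ([])(S)S => ([])((S)S)S => ([])((A)S)S => ([])(([])S)S => ([])(([])A)S => ([])(([])[])S => ([])(([])[])()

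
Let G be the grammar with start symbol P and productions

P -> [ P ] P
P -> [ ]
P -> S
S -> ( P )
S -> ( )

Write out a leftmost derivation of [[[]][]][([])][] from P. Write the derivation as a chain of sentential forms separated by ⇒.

P⇒[P]P⇒[[P]P]P⇒[[[]]P]P⇒[[[]][]]P⇒[[[]][]][P]P⇒[[[]][]][S]P⇒[[[]][]][(P)]P⇒[[[]][]][([])]P⇒[[[]][]][([])][]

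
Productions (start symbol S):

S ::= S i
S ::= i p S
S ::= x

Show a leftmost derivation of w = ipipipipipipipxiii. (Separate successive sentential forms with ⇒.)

S ⇒ ipS   [S ::= i p S]
ipS ⇒ ipipS   [S ::= i p S]
ipipS ⇒ ipipipS   [S ::= i p S]
ipipipS ⇒ ipipipipS   [S ::= i p S]
ipipipipS ⇒ ipipipipipS   [S ::= i p S]
ipipipipipS ⇒ ipipipipipipS   [S ::= i p S]
ipipipipipipS ⇒ ipipipipipipSi   [S ::= S i]
ipipipipipipSi ⇒ ipipipipipipSii   [S ::= S i]
ipipipipipipSii ⇒ ipipipipipipipSii   [S ::= i p S]
ipipipipipipipSii ⇒ ipipipipipipipSiii   [S ::= S i]
ipipipipipipipSiii ⇒ ipipipipipipipxiii   [S ::= x]

S⇒ipS⇒ipipS⇒ipipipS⇒ipipipipS⇒ipipipipipS⇒ipipipipipipS⇒ipipipipipipSi⇒ipipipipipipSii⇒ipipipipipipipSii⇒ipipipipipipipSiii⇒ipipipipipipipxiii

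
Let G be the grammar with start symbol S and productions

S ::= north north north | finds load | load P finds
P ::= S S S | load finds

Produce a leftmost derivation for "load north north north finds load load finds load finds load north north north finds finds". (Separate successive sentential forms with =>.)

S => load P finds   [S ::= load P finds]
load P finds => load S S S finds   [P ::= S S S]
load S S S finds => load north north north S S finds   [S ::= north north north]
load north north north S S finds => load north north north finds load S finds   [S ::= finds load]
load north north north finds load S finds => load north north north finds load load P finds finds   [S ::= load P finds]
load north north north finds load load P finds finds => load north north north finds load load S S S finds finds   [P ::= S S S]
load north north north finds load load S S S finds finds => load north north north finds load load finds load S S finds finds   [S ::= finds load]
load north north north finds load load finds load S S finds finds => load north north north finds load load finds load finds load S finds finds   [S ::= finds load]
load north north north finds load load finds load finds load S finds finds => load north north north finds load load finds load finds load north north north finds finds   [S ::= north north north]

S => load P finds => load S S S finds => load north north north S S finds => load north north north finds load S finds => load north north north finds load load P finds finds => load north north north finds load load S S S finds finds => load north north north finds load load finds load S S finds finds => load north north north finds load load finds load finds load S finds finds => load north north north finds load load finds load finds load north north north finds finds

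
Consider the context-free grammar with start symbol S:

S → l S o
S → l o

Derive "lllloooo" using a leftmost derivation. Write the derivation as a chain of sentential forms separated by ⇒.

S ⇒ lSo ⇒ llSoo ⇒ lllSooo ⇒ lllloooo

S ⇒ lSo   [S → l S o]
lSo ⇒ llSoo   [S → l S o]
llSoo ⇒ lllSooo   [S → l S o]
lllSooo ⇒ lllloooo   [S → l o]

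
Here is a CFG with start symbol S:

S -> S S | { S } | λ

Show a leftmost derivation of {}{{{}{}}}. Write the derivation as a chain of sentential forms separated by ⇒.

S ⇒ SS   [S -> S S]
SS ⇒ {S}S   [S -> { S }]
{S}S ⇒ {}S   [S -> λ]
{}S ⇒ {}{S}   [S -> { S }]
{}{S} ⇒ {}{{S}}   [S -> { S }]
{}{{S}} ⇒ {}{{SS}}   [S -> S S]
{}{{SS}} ⇒ {}{{SSS}}   [S -> S S]
{}{{SSS}} ⇒ {}{{{S}SS}}   [S -> { S }]
{}{{{S}SS}} ⇒ {}{{{}SS}}   [S -> λ]
{}{{{}SS}} ⇒ {}{{{}S}}   [S -> λ]
{}{{{}S}} ⇒ {}{{{}{S}}}   [S -> { S }]
{}{{{}{S}}} ⇒ {}{{{}{}}}   [S -> λ]

S ⇒ SS ⇒ {S}S ⇒ {}S ⇒ {}{S} ⇒ {}{{S}} ⇒ {}{{SS}} ⇒ {}{{SSS}} ⇒ {}{{{S}SS}} ⇒ {}{{{}SS}} ⇒ {}{{{}S}} ⇒ {}{{{}{S}}} ⇒ {}{{{}{}}}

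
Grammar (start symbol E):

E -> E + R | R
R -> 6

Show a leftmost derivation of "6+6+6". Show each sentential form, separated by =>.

E=>E+R=>E+R+R=>R+R+R=>6+R+R=>6+6+R=>6+6+6

E => E+R   [E -> E + R]
E+R => E+R+R   [E -> E + R]
E+R+R => R+R+R   [E -> R]
R+R+R => 6+R+R   [R -> 6]
6+R+R => 6+6+R   [R -> 6]
6+6+R => 6+6+6   [R -> 6]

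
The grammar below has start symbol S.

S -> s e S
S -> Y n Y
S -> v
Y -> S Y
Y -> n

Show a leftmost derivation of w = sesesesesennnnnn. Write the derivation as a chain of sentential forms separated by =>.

S => seS   [S -> s e S]
seS => seseS   [S -> s e S]
seseS => seseseS   [S -> s e S]
seseseS => seseseseS   [S -> s e S]
seseseseS => seseseseseS   [S -> s e S]
seseseseseS => seseseseseYnY   [S -> Y n Y]
seseseseseYnY => seseseseseSYnY   [Y -> S Y]
seseseseseSYnY => seseseseseYnYYnY   [S -> Y n Y]
seseseseseYnYYnY => sesesesesennYYnY   [Y -> n]
sesesesesennYYnY => sesesesesennnYnY   [Y -> n]
sesesesesennnYnY => sesesesesennnnnY   [Y -> n]
sesesesesennnnnY => sesesesesennnnnn   [Y -> n]

S => seS => seseS => seseseS => seseseseS => seseseseseS => seseseseseYnY => seseseseseSYnY => seseseseseYnYYnY => sesesesesennYYnY => sesesesesennnYnY => sesesesesennnnnY => sesesesesennnnnn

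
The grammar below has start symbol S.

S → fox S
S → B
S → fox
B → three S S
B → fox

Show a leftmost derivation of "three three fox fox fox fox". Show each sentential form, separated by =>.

S => B => three S S => three B S => three three S S S => three three fox S S S => three three fox B S S => three three fox fox S S => three three fox fox fox S => three three fox fox fox fox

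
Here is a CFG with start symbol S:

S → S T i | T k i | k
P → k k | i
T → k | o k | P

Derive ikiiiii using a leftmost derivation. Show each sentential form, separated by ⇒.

S⇒STi⇒STiTi⇒TkiTiTi⇒PkiTiTi⇒ikiTiTi⇒ikiPiTi⇒ikiiiTi⇒ikiiiPi⇒ikiiiii

S ⇒ STi   [S → S T i]
STi ⇒ STiTi   [S → S T i]
STiTi ⇒ TkiTiTi   [S → T k i]
TkiTiTi ⇒ PkiTiTi   [T → P]
PkiTiTi ⇒ ikiTiTi   [P → i]
ikiTiTi ⇒ ikiPiTi   [T → P]
ikiPiTi ⇒ ikiiiTi   [P → i]
ikiiiTi ⇒ ikiiiPi   [T → P]
ikiiiPi ⇒ ikiiiii   [P → i]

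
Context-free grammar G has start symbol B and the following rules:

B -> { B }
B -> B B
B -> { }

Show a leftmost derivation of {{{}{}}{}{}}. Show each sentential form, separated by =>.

B => {B}   [B -> { B }]
{B} => {BB}   [B -> B B]
{BB} => {BBB}   [B -> B B]
{BBB} => {{B}BB}   [B -> { B }]
{{B}BB} => {{BB}BB}   [B -> B B]
{{BB}BB} => {{{}B}BB}   [B -> { }]
{{{}B}BB} => {{{}{}}BB}   [B -> { }]
{{{}{}}BB} => {{{}{}}{}B}   [B -> { }]
{{{}{}}{}B} => {{{}{}}{}{}}   [B -> { }]

B => {B} => {BB} => {BBB} => {{B}BB} => {{BB}BB} => {{{}B}BB} => {{{}{}}BB} => {{{}{}}{}B} => {{{}{}}{}{}}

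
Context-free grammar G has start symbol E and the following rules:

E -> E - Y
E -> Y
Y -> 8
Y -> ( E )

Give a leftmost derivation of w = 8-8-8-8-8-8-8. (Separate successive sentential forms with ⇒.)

E ⇒ E-Y   [E -> E - Y]
E-Y ⇒ E-Y-Y   [E -> E - Y]
E-Y-Y ⇒ E-Y-Y-Y   [E -> E - Y]
E-Y-Y-Y ⇒ E-Y-Y-Y-Y   [E -> E - Y]
E-Y-Y-Y-Y ⇒ E-Y-Y-Y-Y-Y   [E -> E - Y]
E-Y-Y-Y-Y-Y ⇒ E-Y-Y-Y-Y-Y-Y   [E -> E - Y]
E-Y-Y-Y-Y-Y-Y ⇒ Y-Y-Y-Y-Y-Y-Y   [E -> Y]
Y-Y-Y-Y-Y-Y-Y ⇒ 8-Y-Y-Y-Y-Y-Y   [Y -> 8]
8-Y-Y-Y-Y-Y-Y ⇒ 8-8-Y-Y-Y-Y-Y   [Y -> 8]
8-8-Y-Y-Y-Y-Y ⇒ 8-8-8-Y-Y-Y-Y   [Y -> 8]
8-8-8-Y-Y-Y-Y ⇒ 8-8-8-8-Y-Y-Y   [Y -> 8]
8-8-8-8-Y-Y-Y ⇒ 8-8-8-8-8-Y-Y   [Y -> 8]
8-8-8-8-8-Y-Y ⇒ 8-8-8-8-8-8-Y   [Y -> 8]
8-8-8-8-8-8-Y ⇒ 8-8-8-8-8-8-8   [Y -> 8]

E ⇒ E-Y ⇒ E-Y-Y ⇒ E-Y-Y-Y ⇒ E-Y-Y-Y-Y ⇒ E-Y-Y-Y-Y-Y ⇒ E-Y-Y-Y-Y-Y-Y ⇒ Y-Y-Y-Y-Y-Y-Y ⇒ 8-Y-Y-Y-Y-Y-Y ⇒ 8-8-Y-Y-Y-Y-Y ⇒ 8-8-8-Y-Y-Y-Y ⇒ 8-8-8-8-Y-Y-Y ⇒ 8-8-8-8-8-Y-Y ⇒ 8-8-8-8-8-8-Y ⇒ 8-8-8-8-8-8-8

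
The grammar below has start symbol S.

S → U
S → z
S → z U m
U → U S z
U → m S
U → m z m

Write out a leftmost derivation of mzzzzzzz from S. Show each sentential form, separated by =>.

S => U => USz => USzSz => USzSzSz => mSSzSzSz => mzSzSzSz => mzzzSzSz => mzzzzzSz => mzzzzzzz

S => U   [S → U]
U => USz   [U → U S z]
USz => USzSz   [U → U S z]
USzSz => USzSzSz   [U → U S z]
USzSzSz => mSSzSzSz   [U → m S]
mSSzSzSz => mzSzSzSz   [S → z]
mzSzSzSz => mzzzSzSz   [S → z]
mzzzSzSz => mzzzzzSz   [S → z]
mzzzzzSz => mzzzzzzz   [S → z]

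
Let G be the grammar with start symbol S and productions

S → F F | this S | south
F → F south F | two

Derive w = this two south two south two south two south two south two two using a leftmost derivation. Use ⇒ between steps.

S ⇒ this S ⇒ this F F ⇒ this F south F F ⇒ this F south F south F F ⇒ this two south F south F F ⇒ this two south F south F south F F ⇒ this two south F south F south F south F F ⇒ this two south two south F south F south F F ⇒ this two south two south F south F south F south F F ⇒ this two south two south two south F south F south F F ⇒ this two south two south two south two south F south F F ⇒ this two south two south two south two south two south F F ⇒ this two south two south two south two south two south two F ⇒ this two south two south two south two south two south two two

S ⇒ this S   [S → this S]
this S ⇒ this F F   [S → F F]
this F F ⇒ this F south F F   [F → F south F]
this F south F F ⇒ this F south F south F F   [F → F south F]
this F south F south F F ⇒ this two south F south F F   [F → two]
this two south F south F F ⇒ this two south F south F south F F   [F → F south F]
this two south F south F south F F ⇒ this two south F south F south F south F F   [F → F south F]
this two south F south F south F south F F ⇒ this two south two south F south F south F F   [F → two]
this two south two south F south F south F F ⇒ this two south two south F south F south F south F F   [F → F south F]
this two south two south F south F south F south F F ⇒ this two south two south two south F south F south F F   [F → two]
this two south two south two south F south F south F F ⇒ this two south two south two south two south F south F F   [F → two]
this two south two south two south two south F south F F ⇒ this two south two south two south two south two south F F   [F → two]
this two south two south two south two south two south F F ⇒ this two south two south two south two south two south two F   [F → two]
this two south two south two south two south two south two F ⇒ this two south two south two south two south two south two two   [F → two]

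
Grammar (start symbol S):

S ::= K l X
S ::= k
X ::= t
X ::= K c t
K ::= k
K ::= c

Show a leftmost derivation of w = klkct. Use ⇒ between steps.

S ⇒ KlX ⇒ klX ⇒ klKct ⇒ klkct

S ⇒ KlX   [S ::= K l X]
KlX ⇒ klX   [K ::= k]
klX ⇒ klKct   [X ::= K c t]
klKct ⇒ klkct   [K ::= k]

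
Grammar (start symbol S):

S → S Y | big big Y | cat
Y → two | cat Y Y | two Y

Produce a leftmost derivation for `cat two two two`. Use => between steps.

S => S Y   [S → S Y]
S Y => cat Y   [S → cat]
cat Y => cat two Y   [Y → two Y]
cat two Y => cat two two Y   [Y → two Y]
cat two two Y => cat two two two   [Y → two]

S => S Y => cat Y => cat two Y => cat two two Y => cat two two two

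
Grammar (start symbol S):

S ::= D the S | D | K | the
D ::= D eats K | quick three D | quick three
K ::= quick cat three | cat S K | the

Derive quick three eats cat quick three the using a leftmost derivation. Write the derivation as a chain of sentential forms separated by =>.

S => D   [S ::= D]
D => D eats K   [D ::= D eats K]
D eats K => quick three eats K   [D ::= quick three]
quick three eats K => quick three eats cat S K   [K ::= cat S K]
quick three eats cat S K => quick three eats cat D K   [S ::= D]
quick three eats cat D K => quick three eats cat quick three K   [D ::= quick three]
quick three eats cat quick three K => quick three eats cat quick three the   [K ::= the]

S => D => D eats K => quick three eats K => quick three eats cat S K => quick three eats cat D K => quick three eats cat quick three K => quick three eats cat quick three the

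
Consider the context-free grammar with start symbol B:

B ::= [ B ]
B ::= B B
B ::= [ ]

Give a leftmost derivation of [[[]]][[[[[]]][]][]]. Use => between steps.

B => BB   [B ::= B B]
BB => [B]B   [B ::= [ B ]]
[B]B => [[B]]B   [B ::= [ B ]]
[[B]]B => [[[]]]B   [B ::= [ ]]
[[[]]]B => [[[]]][B]   [B ::= [ B ]]
[[[]]][B] => [[[]]][BB]   [B ::= B B]
[[[]]][BB] => [[[]]][[B]B]   [B ::= [ B ]]
[[[]]][[B]B] => [[[]]][[BB]B]   [B ::= B B]
[[[]]][[BB]B] => [[[]]][[[B]B]B]   [B ::= [ B ]]
[[[]]][[[B]B]B] => [[[]]][[[[B]]B]B]   [B ::= [ B ]]
[[[]]][[[[B]]B]B] => [[[]]][[[[[]]]B]B]   [B ::= [ ]]
[[[]]][[[[[]]]B]B] => [[[]]][[[[[]]][]]B]   [B ::= [ ]]
[[[]]][[[[[]]][]]B] => [[[]]][[[[[]]][]][]]   [B ::= [ ]]

B => BB => [B]B => [[B]]B => [[[]]]B => [[[]]][B] => [[[]]][BB] => [[[]]][[B]B] => [[[]]][[BB]B] => [[[]]][[[B]B]B] => [[[]]][[[[B]]B]B] => [[[]]][[[[[]]]B]B] => [[[]]][[[[[]]][]]B] => [[[]]][[[[[]]][]][]]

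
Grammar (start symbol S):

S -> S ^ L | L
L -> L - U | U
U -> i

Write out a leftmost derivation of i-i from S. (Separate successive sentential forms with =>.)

S => L   [S -> L]
L => L-U   [L -> L - U]
L-U => U-U   [L -> U]
U-U => i-U   [U -> i]
i-U => i-i   [U -> i]

S=>L=>L-U=>U-U=>i-U=>i-i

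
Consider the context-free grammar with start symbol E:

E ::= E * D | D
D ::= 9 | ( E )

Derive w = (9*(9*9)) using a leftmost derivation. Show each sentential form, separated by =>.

E => D   [E ::= D]
D => (E)   [D ::= ( E )]
(E) => (E*D)   [E ::= E * D]
(E*D) => (D*D)   [E ::= D]
(D*D) => (9*D)   [D ::= 9]
(9*D) => (9*(E))   [D ::= ( E )]
(9*(E)) => (9*(E*D))   [E ::= E * D]
(9*(E*D)) => (9*(D*D))   [E ::= D]
(9*(D*D)) => (9*(9*D))   [D ::= 9]
(9*(9*D)) => (9*(9*9))   [D ::= 9]

E => D => (E) => (E*D) => (D*D) => (9*D) => (9*(E)) => (9*(E*D)) => (9*(D*D)) => (9*(9*D)) => (9*(9*9))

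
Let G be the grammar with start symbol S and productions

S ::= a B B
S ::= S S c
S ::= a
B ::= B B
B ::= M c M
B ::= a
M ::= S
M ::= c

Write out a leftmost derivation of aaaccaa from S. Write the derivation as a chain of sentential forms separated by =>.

S => aBB => aBBB => aaBB => aaBBB => aaMcMBB => aaScMBB => aaacMBB => aaaccBB => aaaccaB => aaaccaa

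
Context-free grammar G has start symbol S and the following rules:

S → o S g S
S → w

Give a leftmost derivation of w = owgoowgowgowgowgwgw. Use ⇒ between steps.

S⇒oSgS⇒owgS⇒owgoSgS⇒owgooSgSgS⇒owgoowgSgS⇒owgoowgoSgSgS⇒owgoowgowgSgS⇒owgoowgowgoSgSgS⇒owgoowgowgowgSgS⇒owgoowgowgowgoSgSgS⇒owgoowgowgowgowgSgS⇒owgoowgowgowgowgwgS⇒owgoowgowgowgowgwgw

S ⇒ oSgS   [S → o S g S]
oSgS ⇒ owgS   [S → w]
owgS ⇒ owgoSgS   [S → o S g S]
owgoSgS ⇒ owgooSgSgS   [S → o S g S]
owgooSgSgS ⇒ owgoowgSgS   [S → w]
owgoowgSgS ⇒ owgoowgoSgSgS   [S → o S g S]
owgoowgoSgSgS ⇒ owgoowgowgSgS   [S → w]
owgoowgowgSgS ⇒ owgoowgowgoSgSgS   [S → o S g S]
owgoowgowgoSgSgS ⇒ owgoowgowgowgSgS   [S → w]
owgoowgowgowgSgS ⇒ owgoowgowgowgoSgSgS   [S → o S g S]
owgoowgowgowgoSgSgS ⇒ owgoowgowgowgowgSgS   [S → w]
owgoowgowgowgowgSgS ⇒ owgoowgowgowgowgwgS   [S → w]
owgoowgowgowgowgwgS ⇒ owgoowgowgowgowgwgw   [S → w]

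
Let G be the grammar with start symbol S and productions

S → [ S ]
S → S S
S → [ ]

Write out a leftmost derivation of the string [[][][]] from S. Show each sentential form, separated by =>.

S=>[S]=>[SS]=>[SSS]=>[[]SS]=>[[][]S]=>[[][][]]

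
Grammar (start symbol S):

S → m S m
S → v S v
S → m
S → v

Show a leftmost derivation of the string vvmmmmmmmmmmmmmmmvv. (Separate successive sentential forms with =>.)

S=>vSv=>vvSvv=>vvmSmvv=>vvmmSmmvv=>vvmmmSmmmvv=>vvmmmmSmmmmvv=>vvmmmmmSmmmmmvv=>vvmmmmmmSmmmmmmvv=>vvmmmmmmmSmmmmmmmvv=>vvmmmmmmmmmmmmmmmvv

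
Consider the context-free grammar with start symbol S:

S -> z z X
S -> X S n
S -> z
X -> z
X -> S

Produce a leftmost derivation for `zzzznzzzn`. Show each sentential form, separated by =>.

S => XSn   [S -> X S n]
XSn => SSn   [X -> S]
SSn => XSnSn   [S -> X S n]
XSnSn => zSnSn   [X -> z]
zSnSn => zzzXnSn   [S -> z z X]
zzzXnSn => zzzSnSn   [X -> S]
zzzSnSn => zzzznSn   [S -> z]
zzzznSn => zzzznzzXn   [S -> z z X]
zzzznzzXn => zzzznzzSn   [X -> S]
zzzznzzSn => zzzznzzzn   [S -> z]

S => XSn => SSn => XSnSn => zSnSn => zzzXnSn => zzzSnSn => zzzznSn => zzzznzzXn => zzzznzzSn => zzzznzzzn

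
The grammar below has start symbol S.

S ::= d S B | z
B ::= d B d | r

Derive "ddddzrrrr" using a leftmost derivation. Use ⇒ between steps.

S ⇒ dSB ⇒ ddSBB ⇒ dddSBBB ⇒ ddddSBBBB ⇒ ddddzBBBB ⇒ ddddzrBBB ⇒ ddddzrrBB ⇒ ddddzrrrB ⇒ ddddzrrrr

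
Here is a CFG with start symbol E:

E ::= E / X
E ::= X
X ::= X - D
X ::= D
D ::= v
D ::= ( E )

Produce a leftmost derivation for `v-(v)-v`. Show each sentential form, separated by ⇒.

E ⇒ X   [E ::= X]
X ⇒ X-D   [X ::= X - D]
X-D ⇒ X-D-D   [X ::= X - D]
X-D-D ⇒ D-D-D   [X ::= D]
D-D-D ⇒ v-D-D   [D ::= v]
v-D-D ⇒ v-(E)-D   [D ::= ( E )]
v-(E)-D ⇒ v-(X)-D   [E ::= X]
v-(X)-D ⇒ v-(D)-D   [X ::= D]
v-(D)-D ⇒ v-(v)-D   [D ::= v]
v-(v)-D ⇒ v-(v)-v   [D ::= v]

E ⇒ X ⇒ X-D ⇒ X-D-D ⇒ D-D-D ⇒ v-D-D ⇒ v-(E)-D ⇒ v-(X)-D ⇒ v-(D)-D ⇒ v-(v)-D ⇒ v-(v)-v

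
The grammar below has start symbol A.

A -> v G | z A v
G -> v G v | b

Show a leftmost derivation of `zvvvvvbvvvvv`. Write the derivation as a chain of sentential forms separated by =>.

A => zAv => zvGv => zvvGvv => zvvvGvvv => zvvvvGvvvv => zvvvvvGvvvvv => zvvvvvbvvvvv

A => zAv   [A -> z A v]
zAv => zvGv   [A -> v G]
zvGv => zvvGvv   [G -> v G v]
zvvGvv => zvvvGvvv   [G -> v G v]
zvvvGvvv => zvvvvGvvvv   [G -> v G v]
zvvvvGvvvv => zvvvvvGvvvvv   [G -> v G v]
zvvvvvGvvvvv => zvvvvvbvvvvv   [G -> b]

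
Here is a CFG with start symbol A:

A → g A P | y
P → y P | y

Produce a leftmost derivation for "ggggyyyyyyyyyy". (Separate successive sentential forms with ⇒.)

A ⇒ gAP ⇒ ggAPP ⇒ gggAPPP ⇒ ggggAPPPP ⇒ ggggyPPPP ⇒ ggggyyPPPP ⇒ ggggyyyPPPP ⇒ ggggyyyyPPPP ⇒ ggggyyyyyPPPP ⇒ ggggyyyyyyPPPP ⇒ ggggyyyyyyyPPP ⇒ ggggyyyyyyyyPP ⇒ ggggyyyyyyyyyP ⇒ ggggyyyyyyyyyy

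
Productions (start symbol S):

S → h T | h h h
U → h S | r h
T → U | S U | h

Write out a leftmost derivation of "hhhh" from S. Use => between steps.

S=>hT=>hU=>hhS=>hhhT=>hhhh

S => hT   [S → h T]
hT => hU   [T → U]
hU => hhS   [U → h S]
hhS => hhhT   [S → h T]
hhhT => hhhh   [T → h]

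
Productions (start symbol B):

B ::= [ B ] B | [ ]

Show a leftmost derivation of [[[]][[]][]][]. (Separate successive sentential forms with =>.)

B => [B]B => [[B]B]B => [[[]]B]B => [[[]][B]B]B => [[[]][[]]B]B => [[[]][[]][]]B => [[[]][[]][]][]

B => [B]B   [B ::= [ B ] B]
[B]B => [[B]B]B   [B ::= [ B ] B]
[[B]B]B => [[[]]B]B   [B ::= [ ]]
[[[]]B]B => [[[]][B]B]B   [B ::= [ B ] B]
[[[]][B]B]B => [[[]][[]]B]B   [B ::= [ ]]
[[[]][[]]B]B => [[[]][[]][]]B   [B ::= [ ]]
[[[]][[]][]]B => [[[]][[]][]][]   [B ::= [ ]]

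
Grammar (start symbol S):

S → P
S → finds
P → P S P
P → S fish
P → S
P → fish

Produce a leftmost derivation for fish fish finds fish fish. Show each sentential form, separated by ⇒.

S ⇒ P ⇒ S fish ⇒ P fish ⇒ P S P fish ⇒ fish S P fish ⇒ fish P P fish ⇒ fish fish P fish ⇒ fish fish S fish fish ⇒ fish fish finds fish fish

S ⇒ P   [S → P]
P ⇒ S fish   [P → S fish]
S fish ⇒ P fish   [S → P]
P fish ⇒ P S P fish   [P → P S P]
P S P fish ⇒ fish S P fish   [P → fish]
fish S P fish ⇒ fish P P fish   [S → P]
fish P P fish ⇒ fish fish P fish   [P → fish]
fish fish P fish ⇒ fish fish S fish fish   [P → S fish]
fish fish S fish fish ⇒ fish fish finds fish fish   [S → finds]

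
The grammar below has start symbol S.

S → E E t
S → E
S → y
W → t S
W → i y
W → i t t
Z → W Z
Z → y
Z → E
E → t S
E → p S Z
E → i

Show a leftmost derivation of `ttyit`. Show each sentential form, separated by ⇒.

S ⇒ EEt   [S → E E t]
EEt ⇒ tSEt   [E → t S]
tSEt ⇒ tEEt   [S → E]
tEEt ⇒ ttSEt   [E → t S]
ttSEt ⇒ ttyEt   [S → y]
ttyEt ⇒ ttyit   [E → i]

S ⇒ EEt ⇒ tSEt ⇒ tEEt ⇒ ttSEt ⇒ ttyEt ⇒ ttyit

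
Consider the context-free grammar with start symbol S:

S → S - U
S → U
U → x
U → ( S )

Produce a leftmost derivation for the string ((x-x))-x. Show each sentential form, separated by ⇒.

S ⇒ S-U ⇒ U-U ⇒ (S)-U ⇒ (U)-U ⇒ ((S))-U ⇒ ((S-U))-U ⇒ ((U-U))-U ⇒ ((x-U))-U ⇒ ((x-x))-U ⇒ ((x-x))-x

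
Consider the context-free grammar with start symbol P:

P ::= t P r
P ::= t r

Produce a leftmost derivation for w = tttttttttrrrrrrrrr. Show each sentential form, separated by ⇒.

P ⇒ tPr ⇒ ttPrr ⇒ tttPrrr ⇒ ttttPrrrr ⇒ tttttPrrrrr ⇒ ttttttPrrrrrr ⇒ tttttttPrrrrrrr ⇒ ttttttttPrrrrrrrr ⇒ tttttttttrrrrrrrrr

P ⇒ tPr   [P ::= t P r]
tPr ⇒ ttPrr   [P ::= t P r]
ttPrr ⇒ tttPrrr   [P ::= t P r]
tttPrrr ⇒ ttttPrrrr   [P ::= t P r]
ttttPrrrr ⇒ tttttPrrrrr   [P ::= t P r]
tttttPrrrrr ⇒ ttttttPrrrrrr   [P ::= t P r]
ttttttPrrrrrr ⇒ tttttttPrrrrrrr   [P ::= t P r]
tttttttPrrrrrrr ⇒ ttttttttPrrrrrrrr   [P ::= t P r]
ttttttttPrrrrrrrr ⇒ tttttttttrrrrrrrrr   [P ::= t r]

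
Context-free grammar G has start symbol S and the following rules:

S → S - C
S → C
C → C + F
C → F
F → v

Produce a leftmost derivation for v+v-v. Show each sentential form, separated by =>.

S=>S-C=>C-C=>C+F-C=>F+F-C=>v+F-C=>v+v-C=>v+v-F=>v+v-v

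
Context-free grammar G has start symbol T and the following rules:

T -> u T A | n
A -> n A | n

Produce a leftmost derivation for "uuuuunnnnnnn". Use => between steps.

T => uTA => uuTAA => uuuTAAA => uuuuTAAAA => uuuuuTAAAAA => uuuuunAAAAA => uuuuunnAAAAA => uuuuunnnAAAA => uuuuunnnnAAA => uuuuunnnnnAA => uuuuunnnnnnA => uuuuunnnnnnn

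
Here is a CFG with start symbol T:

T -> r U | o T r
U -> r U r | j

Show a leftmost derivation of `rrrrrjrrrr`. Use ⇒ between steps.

T ⇒ rU   [T -> r U]
rU ⇒ rrUr   [U -> r U r]
rrUr ⇒ rrrUrr   [U -> r U r]
rrrUrr ⇒ rrrrUrrr   [U -> r U r]
rrrrUrrr ⇒ rrrrrUrrrr   [U -> r U r]
rrrrrUrrrr ⇒ rrrrrjrrrr   [U -> j]

T⇒rU⇒rrUr⇒rrrUrr⇒rrrrUrrr⇒rrrrrUrrrr⇒rrrrrjrrrr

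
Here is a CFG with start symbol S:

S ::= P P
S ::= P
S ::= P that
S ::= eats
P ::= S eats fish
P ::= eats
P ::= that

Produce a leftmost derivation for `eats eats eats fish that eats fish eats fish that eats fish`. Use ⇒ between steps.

S ⇒ P P ⇒ eats P ⇒ eats S eats fish ⇒ eats P that eats fish ⇒ eats S eats fish that eats fish ⇒ eats P P eats fish that eats fish ⇒ eats S eats fish P eats fish that eats fish ⇒ eats P eats fish P eats fish that eats fish ⇒ eats eats eats fish P eats fish that eats fish ⇒ eats eats eats fish S eats fish eats fish that eats fish ⇒ eats eats eats fish P eats fish eats fish that eats fish ⇒ eats eats eats fish that eats fish eats fish that eats fish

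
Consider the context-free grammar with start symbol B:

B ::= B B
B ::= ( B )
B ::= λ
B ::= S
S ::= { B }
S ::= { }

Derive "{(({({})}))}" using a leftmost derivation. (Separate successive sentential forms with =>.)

B => S => {B} => {BB} => {(B)B} => {((B))B} => {((S))B} => {(({B}))B} => {(({(B)}))B} => {(({(S)}))B} => {(({({})}))B} => {(({({})}))}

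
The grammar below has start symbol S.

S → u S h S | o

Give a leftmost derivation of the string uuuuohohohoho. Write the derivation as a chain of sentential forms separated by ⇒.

S⇒uShS⇒uuShShS⇒uuuShShShS⇒uuuuShShShShS⇒uuuuohShShShS⇒uuuuohohShShS⇒uuuuohohohShS⇒uuuuohohohohS⇒uuuuohohohoho

S ⇒ uShS   [S → u S h S]
uShS ⇒ uuShShS   [S → u S h S]
uuShShS ⇒ uuuShShShS   [S → u S h S]
uuuShShShS ⇒ uuuuShShShShS   [S → u S h S]
uuuuShShShShS ⇒ uuuuohShShShS   [S → o]
uuuuohShShShS ⇒ uuuuohohShShS   [S → o]
uuuuohohShShS ⇒ uuuuohohohShS   [S → o]
uuuuohohohShS ⇒ uuuuohohohohS   [S → o]
uuuuohohohohS ⇒ uuuuohohohoho   [S → o]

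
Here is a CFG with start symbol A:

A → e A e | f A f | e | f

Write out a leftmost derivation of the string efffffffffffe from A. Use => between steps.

A => eAe => efAfe => effAffe => efffAfffe => effffAffffe => efffffAfffffe => efffffffffffe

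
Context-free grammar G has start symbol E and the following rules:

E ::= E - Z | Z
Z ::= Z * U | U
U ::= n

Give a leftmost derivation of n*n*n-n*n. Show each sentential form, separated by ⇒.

E ⇒ E-Z ⇒ Z-Z ⇒ Z*U-Z ⇒ Z*U*U-Z ⇒ U*U*U-Z ⇒ n*U*U-Z ⇒ n*n*U-Z ⇒ n*n*n-Z ⇒ n*n*n-Z*U ⇒ n*n*n-U*U ⇒ n*n*n-n*U ⇒ n*n*n-n*n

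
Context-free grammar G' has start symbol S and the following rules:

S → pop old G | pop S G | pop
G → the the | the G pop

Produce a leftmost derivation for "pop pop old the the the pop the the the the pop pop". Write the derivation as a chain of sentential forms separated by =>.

S => pop S G => pop pop old G G => pop pop old the G pop G => pop pop old the the the pop G => pop pop old the the the pop the G pop => pop pop old the the the pop the the G pop pop => pop pop old the the the pop the the the the pop pop

S => pop S G   [S → pop S G]
pop S G => pop pop old G G   [S → pop old G]
pop pop old G G => pop pop old the G pop G   [G → the G pop]
pop pop old the G pop G => pop pop old the the the pop G   [G → the the]
pop pop old the the the pop G => pop pop old the the the pop the G pop   [G → the G pop]
pop pop old the the the pop the G pop => pop pop old the the the pop the the G pop pop   [G → the G pop]
pop pop old the the the pop the the G pop pop => pop pop old the the the pop the the the the pop pop   [G → the the]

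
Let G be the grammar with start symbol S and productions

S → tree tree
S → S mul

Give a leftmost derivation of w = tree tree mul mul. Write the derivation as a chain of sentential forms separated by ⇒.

S ⇒ S mul ⇒ S mul mul ⇒ tree tree mul mul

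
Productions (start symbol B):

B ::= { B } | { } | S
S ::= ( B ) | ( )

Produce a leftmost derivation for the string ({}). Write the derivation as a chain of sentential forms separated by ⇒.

B ⇒ S   [B ::= S]
S ⇒ (B)   [S ::= ( B )]
(B) ⇒ ({})   [B ::= { }]

B ⇒ S ⇒ (B) ⇒ ({})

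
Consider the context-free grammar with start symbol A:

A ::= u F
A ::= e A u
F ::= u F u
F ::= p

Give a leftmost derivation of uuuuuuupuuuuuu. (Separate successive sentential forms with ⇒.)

A⇒uF⇒uuFu⇒uuuFuu⇒uuuuFuuu⇒uuuuuFuuuu⇒uuuuuuFuuuuu⇒uuuuuuuFuuuuuu⇒uuuuuuupuuuuuu

A ⇒ uF   [A ::= u F]
uF ⇒ uuFu   [F ::= u F u]
uuFu ⇒ uuuFuu   [F ::= u F u]
uuuFuu ⇒ uuuuFuuu   [F ::= u F u]
uuuuFuuu ⇒ uuuuuFuuuu   [F ::= u F u]
uuuuuFuuuu ⇒ uuuuuuFuuuuu   [F ::= u F u]
uuuuuuFuuuuu ⇒ uuuuuuuFuuuuuu   [F ::= u F u]
uuuuuuuFuuuuuu ⇒ uuuuuuupuuuuuu   [F ::= p]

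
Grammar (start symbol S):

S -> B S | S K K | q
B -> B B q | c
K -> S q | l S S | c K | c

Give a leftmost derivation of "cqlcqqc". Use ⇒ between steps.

S ⇒ BS ⇒ cS ⇒ cSKK ⇒ cqKK ⇒ cqlSSK ⇒ cqlBSSK ⇒ cqlcSSK ⇒ cqlcqSK ⇒ cqlcqqK ⇒ cqlcqqc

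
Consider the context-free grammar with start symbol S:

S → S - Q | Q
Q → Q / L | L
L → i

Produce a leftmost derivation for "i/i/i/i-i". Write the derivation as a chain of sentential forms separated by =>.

S => S-Q => Q-Q => Q/L-Q => Q/L/L-Q => Q/L/L/L-Q => L/L/L/L-Q => i/L/L/L-Q => i/i/L/L-Q => i/i/i/L-Q => i/i/i/i-Q => i/i/i/i-L => i/i/i/i-i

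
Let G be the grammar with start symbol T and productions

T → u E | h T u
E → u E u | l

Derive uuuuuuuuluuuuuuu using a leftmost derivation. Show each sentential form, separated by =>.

T => uE   [T → u E]
uE => uuEu   [E → u E u]
uuEu => uuuEuu   [E → u E u]
uuuEuu => uuuuEuuu   [E → u E u]
uuuuEuuu => uuuuuEuuuu   [E → u E u]
uuuuuEuuuu => uuuuuuEuuuuu   [E → u E u]
uuuuuuEuuuuu => uuuuuuuEuuuuuu   [E → u E u]
uuuuuuuEuuuuuu => uuuuuuuuEuuuuuuu   [E → u E u]
uuuuuuuuEuuuuuuu => uuuuuuuuluuuuuuu   [E → l]

T => uE => uuEu => uuuEuu => uuuuEuuu => uuuuuEuuuu => uuuuuuEuuuuu => uuuuuuuEuuuuuu => uuuuuuuuEuuuuuuu => uuuuuuuuluuuuuuu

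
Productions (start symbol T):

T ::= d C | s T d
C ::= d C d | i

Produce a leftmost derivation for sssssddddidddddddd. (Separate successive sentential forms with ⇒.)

T ⇒ sTd   [T ::= s T d]
sTd ⇒ ssTdd   [T ::= s T d]
ssTdd ⇒ sssTddd   [T ::= s T d]
sssTddd ⇒ ssssTdddd   [T ::= s T d]
ssssTdddd ⇒ sssssTddddd   [T ::= s T d]
sssssTddddd ⇒ sssssdCddddd   [T ::= d C]
sssssdCddddd ⇒ sssssddCdddddd   [C ::= d C d]
sssssddCdddddd ⇒ sssssdddCddddddd   [C ::= d C d]
sssssdddCddddddd ⇒ sssssddddCdddddddd   [C ::= d C d]
sssssddddCdddddddd ⇒ sssssddddidddddddd   [C ::= i]

T ⇒ sTd ⇒ ssTdd ⇒ sssTddd ⇒ ssssTdddd ⇒ sssssTddddd ⇒ sssssdCddddd ⇒ sssssddCdddddd ⇒ sssssdddCddddddd ⇒ sssssddddCdddddddd ⇒ sssssddddidddddddd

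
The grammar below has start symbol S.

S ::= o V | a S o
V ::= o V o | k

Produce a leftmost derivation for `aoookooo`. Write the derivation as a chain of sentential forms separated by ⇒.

S ⇒ aSo ⇒ aoVo ⇒ aooVoo ⇒ aoooVooo ⇒ aoookooo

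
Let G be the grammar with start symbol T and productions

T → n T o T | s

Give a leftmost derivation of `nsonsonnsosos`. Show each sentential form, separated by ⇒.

T ⇒ nToT ⇒ nsoT ⇒ nsonToT ⇒ nsonsoT ⇒ nsonsonToT ⇒ nsonsonnToToT ⇒ nsonsonnsoToT ⇒ nsonsonnsosoT ⇒ nsonsonnsosos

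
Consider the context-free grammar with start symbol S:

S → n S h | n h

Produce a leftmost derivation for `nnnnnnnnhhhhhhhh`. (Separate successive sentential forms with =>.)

S => nSh => nnShh => nnnShhh => nnnnShhhh => nnnnnShhhhh => nnnnnnShhhhhh => nnnnnnnShhhhhhh => nnnnnnnnhhhhhhhh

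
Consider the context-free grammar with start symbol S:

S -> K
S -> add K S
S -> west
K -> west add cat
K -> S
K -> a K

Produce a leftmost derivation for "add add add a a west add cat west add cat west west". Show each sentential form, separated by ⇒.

S ⇒ add K S   [S -> add K S]
add K S ⇒ add S S   [K -> S]
add S S ⇒ add add K S S   [S -> add K S]
add add K S S ⇒ add add S S S   [K -> S]
add add S S S ⇒ add add add K S S S   [S -> add K S]
add add add K S S S ⇒ add add add a K S S S   [K -> a K]
add add add a K S S S ⇒ add add add a a K S S S   [K -> a K]
add add add a a K S S S ⇒ add add add a a west add cat S S S   [K -> west add cat]
add add add a a west add cat S S S ⇒ add add add a a west add cat K S S   [S -> K]
add add add a a west add cat K S S ⇒ add add add a a west add cat west add cat S S   [K -> west add cat]
add add add a a west add cat west add cat S S ⇒ add add add a a west add cat west add cat west S   [S -> west]
add add add a a west add cat west add cat west S ⇒ add add add a a west add cat west add cat west west   [S -> west]

S ⇒ add K S ⇒ add S S ⇒ add add K S S ⇒ add add S S S ⇒ add add add K S S S ⇒ add add add a K S S S ⇒ add add add a a K S S S ⇒ add add add a a west add cat S S S ⇒ add add add a a west add cat K S S ⇒ add add add a a west add cat west add cat S S ⇒ add add add a a west add cat west add cat west S ⇒ add add add a a west add cat west add cat west west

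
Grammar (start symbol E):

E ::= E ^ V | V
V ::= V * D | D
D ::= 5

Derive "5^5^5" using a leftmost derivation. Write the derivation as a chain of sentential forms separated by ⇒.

E ⇒ E^V ⇒ E^V^V ⇒ V^V^V ⇒ D^V^V ⇒ 5^V^V ⇒ 5^D^V ⇒ 5^5^V ⇒ 5^5^D ⇒ 5^5^5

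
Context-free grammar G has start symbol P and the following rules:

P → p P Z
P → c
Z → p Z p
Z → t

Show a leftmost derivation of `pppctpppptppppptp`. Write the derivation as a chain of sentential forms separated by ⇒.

P ⇒ pPZ ⇒ ppPZZ ⇒ pppPZZZ ⇒ pppcZZZ ⇒ pppctZZ ⇒ pppctpZpZ ⇒ pppctppZppZ ⇒ pppctpppZpppZ ⇒ pppctppppZppppZ ⇒ pppctpppptppppZ ⇒ pppctpppptpppppZp ⇒ pppctpppptppppptp

P ⇒ pPZ   [P → p P Z]
pPZ ⇒ ppPZZ   [P → p P Z]
ppPZZ ⇒ pppPZZZ   [P → p P Z]
pppPZZZ ⇒ pppcZZZ   [P → c]
pppcZZZ ⇒ pppctZZ   [Z → t]
pppctZZ ⇒ pppctpZpZ   [Z → p Z p]
pppctpZpZ ⇒ pppctppZppZ   [Z → p Z p]
pppctppZppZ ⇒ pppctpppZpppZ   [Z → p Z p]
pppctpppZpppZ ⇒ pppctppppZppppZ   [Z → p Z p]
pppctppppZppppZ ⇒ pppctpppptppppZ   [Z → t]
pppctpppptppppZ ⇒ pppctpppptpppppZp   [Z → p Z p]
pppctpppptpppppZp ⇒ pppctpppptppppptp   [Z → t]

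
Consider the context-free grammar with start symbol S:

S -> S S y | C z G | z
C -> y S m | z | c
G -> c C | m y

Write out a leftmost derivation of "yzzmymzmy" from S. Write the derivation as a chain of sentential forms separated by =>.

S => CzG => ySmzG => yCzGmzG => yzzGmzG => yzzmymzG => yzzmymzmy

S => CzG   [S -> C z G]
CzG => ySmzG   [C -> y S m]
ySmzG => yCzGmzG   [S -> C z G]
yCzGmzG => yzzGmzG   [C -> z]
yzzGmzG => yzzmymzG   [G -> m y]
yzzmymzG => yzzmymzmy   [G -> m y]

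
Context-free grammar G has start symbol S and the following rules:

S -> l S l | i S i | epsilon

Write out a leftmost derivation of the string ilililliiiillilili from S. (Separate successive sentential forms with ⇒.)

S ⇒ iSi ⇒ ilSli ⇒ iliSili ⇒ ililSlili ⇒ ililiSilili ⇒ ilililSlilili ⇒ ililillSllilili ⇒ ilililliSillilili ⇒ ilililliiSiillilili ⇒ ilililliiiillilili

S ⇒ iSi   [S -> i S i]
iSi ⇒ ilSli   [S -> l S l]
ilSli ⇒ iliSili   [S -> i S i]
iliSili ⇒ ililSlili   [S -> l S l]
ililSlili ⇒ ililiSilili   [S -> i S i]
ililiSilili ⇒ ilililSlilili   [S -> l S l]
ilililSlilili ⇒ ililillSllilili   [S -> l S l]
ililillSllilili ⇒ ilililliSillilili   [S -> i S i]
ilililliSillilili ⇒ ilililliiSiillilili   [S -> i S i]
ilililliiSiillilili ⇒ ilililliiiillilili   [S -> epsilon]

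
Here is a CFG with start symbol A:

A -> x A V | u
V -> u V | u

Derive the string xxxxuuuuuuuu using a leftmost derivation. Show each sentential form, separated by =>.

A => xAV => xxAVV => xxxAVVV => xxxxAVVVV => xxxxuVVVV => xxxxuuVVVV => xxxxuuuVVVV => xxxxuuuuVVVV => xxxxuuuuuVVV => xxxxuuuuuuVV => xxxxuuuuuuuV => xxxxuuuuuuuu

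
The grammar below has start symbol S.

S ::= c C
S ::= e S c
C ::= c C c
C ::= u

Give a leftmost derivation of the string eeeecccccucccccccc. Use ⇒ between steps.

S ⇒ eSc   [S ::= e S c]
eSc ⇒ eeScc   [S ::= e S c]
eeScc ⇒ eeeSccc   [S ::= e S c]
eeeSccc ⇒ eeeeScccc   [S ::= e S c]
eeeeScccc ⇒ eeeecCcccc   [S ::= c C]
eeeecCcccc ⇒ eeeeccCccccc   [C ::= c C c]
eeeeccCccccc ⇒ eeeecccCcccccc   [C ::= c C c]
eeeecccCcccccc ⇒ eeeeccccCccccccc   [C ::= c C c]
eeeeccccCccccccc ⇒ eeeecccccCcccccccc   [C ::= c C c]
eeeecccccCcccccccc ⇒ eeeecccccucccccccc   [C ::= u]

S ⇒ eSc ⇒ eeScc ⇒ eeeSccc ⇒ eeeeScccc ⇒ eeeecCcccc ⇒ eeeeccCccccc ⇒ eeeecccCcccccc ⇒ eeeeccccCccccccc ⇒ eeeecccccCcccccccc ⇒ eeeecccccucccccccc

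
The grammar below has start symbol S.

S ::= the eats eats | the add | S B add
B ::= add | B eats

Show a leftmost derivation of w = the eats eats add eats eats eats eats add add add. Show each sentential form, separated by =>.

S => S B add => S B add B add => the eats eats B add B add => the eats eats B eats add B add => the eats eats B eats eats add B add => the eats eats B eats eats eats add B add => the eats eats B eats eats eats eats add B add => the eats eats add eats eats eats eats add B add => the eats eats add eats eats eats eats add add add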